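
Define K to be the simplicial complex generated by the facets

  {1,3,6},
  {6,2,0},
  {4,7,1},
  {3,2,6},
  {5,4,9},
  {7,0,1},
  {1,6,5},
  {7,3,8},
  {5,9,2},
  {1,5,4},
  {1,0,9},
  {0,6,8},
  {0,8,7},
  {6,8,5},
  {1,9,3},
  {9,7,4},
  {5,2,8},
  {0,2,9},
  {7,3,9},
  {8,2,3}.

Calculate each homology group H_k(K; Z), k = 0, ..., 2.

Take the total order 0 < 1 < 2 < 3 < 4 < 5 < 6 < 7 < 8 < 9 on the vertex set. Then K (dimension 2) consists of the simplices:

  0-simplices (10): [0], [1], [2], [3], [4], [5], [6], [7], [8], [9]
  1-simplices (30): (30 of them)
  2-simplices (20): (20 of them)

so the chain groups are C_0 ≅ Z^10, C_1 ≅ Z^30, C_2 ≅ Z^20.

∂_1: C_1 → C_0 maps an edge to its endpoints' difference, ∂[p,q] = q − p. For instance
  ∂[1,7] = [7] − [1].
The resulting 10×30 matrix has rank 9, and its Smith normal form has invariant factors (1,1,1,1,1,1,1,1,1).

The boundary map ∂_2: C_2 → C_1 maps a triangle to the signed sum of its edges. For instance
  ∂[0,6,8] = [6,8] − [0,8] + [0,6],
  ∂[0,1,9] = [1,9] − [0,9] + [0,1].
The 30×20 boundary matrix has rank 20 and Smith normal form diag(1,1,1,1,1,1,1,1,1,1,1,1,1,1,1,1,1,1,1,2).

From H_k ≅ ker(∂_k) / im(∂_{k+1}) we obtain:

  H_0: rank C_0 − rank ∂_1 = 10 − 9 = 1, and the invariant factors of ∂_1 are all 1, so H_0 = Z.
  H_1: rank ker ∂_1 − rank ∂_2 = (30 − 9) − 20 = 1, and ∂_2 has invariant factor 2 > 1, so H_1 = Z ⊕ Z/2Z.
  H_2: rank ker ∂_2 − rank ∂_3 = (20 − 20) − 0 = 0, and there is no ∂_3, so H_2 = 0.

As a check, the Euler characteristic is 10 − 30 + 20 = 0, which agrees with 1 − 1 + 0 = 0.
(K is a triangulation of the Klein bottle.)

H_0 ≅ Z,  H_1 ≅ Z ⊕ Z/2Z,  H_2 = 0.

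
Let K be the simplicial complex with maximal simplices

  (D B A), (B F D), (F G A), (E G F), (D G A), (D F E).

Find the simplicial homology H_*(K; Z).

H_0 = Z,  H_1 = Z,  H_2 = 0.

K has 6 vertices, 12 edges, 6 triangles.
rank ∂_0 = 0, rank ∂_1 = 5 ⇒ b_0 = 6 − 0 − 5 = 1; all invariant factors of ∂_1 are 1 so no torsion. So H_0 = Z.
rank ∂_1 = 5, rank ∂_2 = 6 ⇒ b_1 = 12 − 5 − 6 = 1; all invariant factors of ∂_2 are 1 so no torsion. So H_1 = Z.
rank ∂_2 = 6, rank ∂_3 = 0 ⇒ b_2 = 6 − 6 − 0 = 0. So H_2 = 0.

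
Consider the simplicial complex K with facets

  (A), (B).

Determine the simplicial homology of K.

H_0 ≅ Z^2.

Take the total order A < B on the vertex set. Then K (dimension 0) consists of the simplices:

  0-simplices (2): A, B

Hence C_0 ≅ Z^2.

Computing H_k = (kernel of ∂_k) / (image of ∂_{k+1}):

  H_0: rank C_0 − rank ∂_1 = 2 − 0 = 2, and there is no ∂_1, so H_0 ≅ Z^2.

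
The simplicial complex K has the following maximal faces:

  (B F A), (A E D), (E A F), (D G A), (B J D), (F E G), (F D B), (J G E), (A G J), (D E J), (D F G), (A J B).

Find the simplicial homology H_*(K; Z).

We work with the vertex ordering A < B < D < E < F < G < J. The simplices of K, each written with vertices in increasing order, are:

  0-simplices (7): A, B, D, E, F, G, J
  1-simplices (18): AB, AD, AE, AF, AG, AJ, BD, BF, BJ, DE, DF, DG, DJ, EF, EG, EJ, FG, GJ
  2-simplices (12): ABF, ABJ, ADE, ADG, AEF, AGJ, BDF, BDJ, DEJ, DFG, EFG, EGJ

Hence C_0 ≅ Z^7, C_1 ≅ Z^18, C_2 ≅ Z^12.

The boundary map ∂_1: C_1 → C_0 maps an edge to its endpoints' difference, ∂[p,q] = q − p. For instance
  ∂AB = B − A.
As a 7×18 matrix over Z this has rank 6, with invariant factors (1,1,1,1,1,1).

Boundary ∂_2: C_2 → C_1 maps a triangle to the signed sum of its edges. For instance
  ∂DEJ = EJ − DJ + DE,
  ∂EGJ = GJ − EJ + EG.
The resulting 18×12 matrix has rank 12, and its Smith normal form has invariant factors (1,1,1,1,1,1,1,1,1,1,1,2).

Reading off H_k = ker ∂_k / im ∂_{k+1}:

  H_0: rank C_0 − rank ∂_1 = 7 − 6 = 1, and the invariant factors of ∂_1 are all 1, so H_0 ≅ Z.
  H_1: rank ker ∂_1 − rank ∂_2 = (18 − 6) − 12 = 0, and ∂_2 has invariant factor 2 > 1, so H_1 ≅ Z/2.
  H_2: rank ker ∂_2 − rank ∂_3 = (12 − 12) − 0 = 0, and there is no ∂_3, so H_2 ≅ 0.

(K is a triangulation of the real projective plane RP^2.)

H_0 = Z,  H_1 = Z/2,  H_2 = 0.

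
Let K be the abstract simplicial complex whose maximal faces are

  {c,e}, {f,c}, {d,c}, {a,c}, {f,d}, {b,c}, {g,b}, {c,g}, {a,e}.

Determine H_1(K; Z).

H_1 = Z^3.

Take the total order a < b < c < d < e < f < g on the vertex set. Then K (dimension 1) consists of the simplices:

  0-simplices (7): a, b, c, d, e, f, g
  1-simplices (9): ac, ae, bc, bg, cd, ce, cf, cg, df

giving chain groups C_0 ≅ Z^7, C_1 ≅ Z^9.

Boundary ∂_1: C_1 → C_0 sends each edge [p,q] (with p < q) to q − p.
As a 7×9 matrix over Z this has rank 6, with invariant factors (1,1,1,1,1,1).

From H_k ≅ ker(∂_k) / im(∂_{k+1}) we obtain:

  H_1: rank ker ∂_1 − rank ∂_2 = (9 − 6) − 0 = 3, and there is no ∂_2, so H_1 = Z^3.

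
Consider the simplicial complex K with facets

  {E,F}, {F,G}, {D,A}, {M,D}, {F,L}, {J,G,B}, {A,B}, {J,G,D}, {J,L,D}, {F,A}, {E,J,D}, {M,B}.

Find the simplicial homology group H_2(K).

H_2 ≅ 0.

Take the total order A < B < D < E < F < G < J < L < M on the vertex set. Then K (dimension 2) consists of the simplices:

  0-simplices (9): A, B, D, E, F, G, J, L, M
  1-simplices (17): AB, AD, AF, BG, BJ, BM, DE, DG, DJ, DL, DM, EF, EJ, FG, FL, GJ, JL
  2-simplices (4): BGJ, DEJ, DGJ, DJL

so the chain groups are C_0 ≅ Z^9, C_1 ≅ Z^17, C_2 ≅ Z^4.

Boundary ∂_1: C_1 → C_0 maps an edge to its endpoints' difference, ∂[p,q] = q − p.
As a 9×17 matrix over Z this has rank 8, with invariant factors (1,1,1,1,1,1,1,1).

∂_2: C_2 → C_1 acts by ∂[p,q,r] = [q,r] − [p,r] + [p,q]. For instance
  ∂BGJ = GJ − BJ + BG,
  ∂DJL = JL − DL + DJ.
As a 17×4 matrix over Z this has rank 4, with invariant factors (1,1,1,1).

Reading off H_k = ker ∂_k / im ∂_{k+1}:

  H_2: rank ker ∂_2 − rank ∂_3 = (4 − 4) − 0 = 0, and there is no ∂_3, so H_2 ≅ 0.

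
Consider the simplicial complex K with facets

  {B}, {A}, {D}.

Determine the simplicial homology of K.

H_0 = Z^3.

K has 3 vertices.
rank ∂_0 = 0, rank ∂_1 = 0 ⇒ b_0 = 3 − 0 − 0 = 3. So H_0 = Z^3.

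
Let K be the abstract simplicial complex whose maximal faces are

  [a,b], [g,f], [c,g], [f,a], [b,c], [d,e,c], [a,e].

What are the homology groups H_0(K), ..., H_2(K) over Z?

H_0 = Z,  H_1 = Z^2,  H_2 = 0.

Take the total order a < b < c < d < e < f < g on the vertex set. Then K (dimension 2) consists of the simplices:

  0-simplices (7): a, b, c, d, e, f, g
  1-simplices (9): ab, ae, af, bc, cd, ce, cg, de, fg
  2-simplices (1): cde

so the chain groups are C_0 ≅ Z^7, C_1 ≅ Z^9, C_2 ≅ Z^1.

Boundary ∂_1: C_1 → C_0 maps an edge to its endpoints' difference, ∂[p,q] = q − p. For instance
  ∂de = e − d.
The 7×9 boundary matrix has rank 6 and Smith normal form diag(1,1,1,1,1,1).

The boundary map ∂_2: C_2 → C_1 acts by ∂[p,q,r] = [q,r] − [p,r] + [p,q]. For instance
  ∂cde = de − ce + cd.
The 9×1 boundary matrix has rank 1 and Smith normal form diag(1).

Reading off H_k = ker ∂_k / im ∂_{k+1}:

  H_0: rank C_0 − rank ∂_1 = 7 − 6 = 1, and the invariant factors of ∂_1 are all 1, so H_0 = Z.
  H_1: rank ker ∂_1 − rank ∂_2 = (9 − 6) − 1 = 2, and the invariant factors of ∂_2 are all 1, so H_1 = Z^2.
  H_2: rank ker ∂_2 − rank ∂_3 = (1 − 1) − 0 = 0, and there is no ∂_3, so H_2 = 0.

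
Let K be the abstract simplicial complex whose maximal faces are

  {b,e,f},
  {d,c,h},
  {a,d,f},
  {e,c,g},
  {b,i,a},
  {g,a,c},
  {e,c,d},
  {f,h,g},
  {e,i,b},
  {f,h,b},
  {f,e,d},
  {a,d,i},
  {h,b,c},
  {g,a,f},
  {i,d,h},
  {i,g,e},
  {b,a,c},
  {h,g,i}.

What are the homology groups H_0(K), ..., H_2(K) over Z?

Fix the vertex order a < b < c < d < e < f < g < h < i and write every simplex with vertices in increasing order. Then dim K = 2 and the simplices of K are:

  0-simplices (9): a, b, c, d, e, f, g, h, i
  1-simplices (27): ab, ac, ad, af, ag, ai, bc, be, bf, bh, bi, cd, ce, cg, ch, de, df, dh, di, ef, eg, ei, fg, fh, gh, gi, hi
  2-simplices (18): abc, abi, acg, adf, adi, afg, bch, bef, bei, bfh, cde, cdh, ceg, def, dhi, egi, fgh, ghi

giving chain groups C_0 ≅ Z^9, C_1 ≅ Z^27, C_2 ≅ Z^18.

Boundary ∂_1: C_1 → C_0 sends each edge [p,q] (with p < q) to q − p.
As a 9×27 matrix over Z this has rank 8, with invariant factors (1,1,1,1,1,1,1,1).

∂_2: C_2 → C_1 sends each 2-simplex [p,q,r] to [q,r] − [p,r] + [p,q]. For instance
  ∂adf = df − af + ad,
  ∂dhi = hi − di + dh.
The resulting 27×18 matrix has rank 17, and its Smith normal form has invariant factors (1,1,1,1,1,1,1,1,1,1,1,1,1,1,1,1,1).

From H_k ≅ ker(∂_k) / im(∂_{k+1}) we obtain:

  H_0: rank C_0 − rank ∂_1 = 9 − 8 = 1, and the invariant factors of ∂_1 are all 1, so H_0 = Z.
  H_1: rank ker ∂_1 − rank ∂_2 = (27 − 8) − 17 = 2, and the invariant factors of ∂_2 are all 1, so H_1 = Z^2.
  H_2: rank ker ∂_2 − rank ∂_3 = (18 − 17) − 0 = 1, and there is no ∂_3, so H_2 = Z.

As a check, the Euler characteristic is 9 − 27 + 18 = 0, which agrees with 1 − 2 + 1 = 0.
(K is a triangulation of the torus T^2.)

H_0 = Z,  H_1 = Z^2,  H_2 = Z.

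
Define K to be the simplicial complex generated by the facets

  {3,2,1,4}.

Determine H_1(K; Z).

H_1 = 0.

Fix the vertex order 1 < 2 < 3 < 4 and write every simplex with vertices in increasing order. Then dim K = 3 and the simplices of K are:

  0-simplices (4): [1], [2], [3], [4]
  1-simplices (6): [1,2], [1,3], [1,4], [2,3], [2,4], [3,4]
  2-simplices (4): [1,2,3], [1,2,4], [1,3,4], [2,3,4]
  3-simplices (1): [1,2,3,4]

giving chain groups C_0 ≅ Z^4, C_1 ≅ Z^6, C_2 ≅ Z^4, C_3 ≅ Z^1.

Boundary ∂_1: C_1 → C_0 sends each edge [p,q] (with p < q) to q − p.
This gives a 4×6 integer matrix of rank 3; reducing to Smith normal form yields diagonal entries (1,1,1).

Boundary ∂_2: C_2 → C_1 maps a triangle to the signed sum of its edges. For instance
  ∂[1,3,4] = [3,4] − [1,4] + [1,3],
  ∂[1,2,4] = [2,4] − [1,4] + [1,2].
As a 6×4 matrix over Z this has rank 3, with invariant factors (1,1,1).

∂_3: C_3 → C_2 sends each 3-simplex σ to the alternating sum Σ_i (−1)^i (σ with its i-th vertex removed). For instance
  ∂[1,2,3,4] = [2,3,4] − [1,3,4] + [1,2,4] − [1,2,3].
The resulting 4×1 matrix has rank 1, and its Smith normal form has invariant factors (1).

Computing H_k = (kernel of ∂_k) / (image of ∂_{k+1}):

  H_1: rank ker ∂_1 − rank ∂_2 = (6 − 3) − 3 = 0, and the invariant factors of ∂_2 are all 1, so H_1 ≅ 0.

(K is a triangulation of the 3-simplex.)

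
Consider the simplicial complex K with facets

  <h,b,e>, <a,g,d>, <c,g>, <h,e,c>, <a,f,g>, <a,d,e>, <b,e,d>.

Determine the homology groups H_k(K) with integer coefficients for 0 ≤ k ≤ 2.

Take the total order a < b < c < d < e < f < g < h on the vertex set. Then K (dimension 2) consists of the simplices:

  0-simplices (8): a, b, c, d, e, f, g, h
  1-simplices (14): ad, ae, af, ag, bd, be, bh, ce, cg, ch, de, dg, eh, fg
  2-simplices (6): ade, adg, afg, bde, beh, ceh

Hence C_0 ≅ Z^8, C_1 ≅ Z^14, C_2 ≅ Z^6.

The boundary map ∂_1: C_1 → C_0 is given by ∂[p,q] = [q] − [p].
The 8×14 boundary matrix has rank 7 and Smith normal form diag(1,1,1,1,1,1,1).

Boundary ∂_2: C_2 → C_1 acts by ∂[p,q,r] = [q,r] − [p,r] + [p,q]. For instance
  ∂bde = de − be + bd,
  ∂ceh = eh − ch + ce.
This gives a 14×6 integer matrix of rank 6; reducing to Smith normal form yields diagonal entries (1,1,1,1,1,1).

From H_k ≅ ker(∂_k) / im(∂_{k+1}) we obtain:

  H_0: rank C_0 − rank ∂_1 = 8 − 7 = 1, and the invariant factors of ∂_1 are all 1, so H_0 = Z.
  H_1: rank ker ∂_1 − rank ∂_2 = (14 − 7) − 6 = 1, and the invariant factors of ∂_2 are all 1, so H_1 = Z.
  H_2: rank ker ∂_2 − rank ∂_3 = (6 − 6) − 0 = 0, and there is no ∂_3, so H_2 = 0.

H_0 = Z,  H_1 = Z,  H_2 = 0.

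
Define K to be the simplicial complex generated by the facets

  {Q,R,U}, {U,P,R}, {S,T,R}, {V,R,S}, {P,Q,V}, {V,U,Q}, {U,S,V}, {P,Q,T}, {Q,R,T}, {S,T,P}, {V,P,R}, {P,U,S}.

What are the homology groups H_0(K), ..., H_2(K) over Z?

We work with the vertex ordering P < Q < R < S < T < U < V. The simplices of K, each written with vertices in increasing order, are:

  0-simplices (7): P, Q, R, S, T, U, V
  1-simplices (18): PQ, PR, PS, PT, PU, PV, QR, QT, QU, QV, RS, RT, RU, RV, ST, SU, SV, UV
  2-simplices (12): PQT, PQV, PRU, PRV, PST, PSU, QRT, QRU, QUV, RST, RSV, SUV

so the chain groups are C_0 ≅ Z^7, C_1 ≅ Z^18, C_2 ≅ Z^12.

Boundary ∂_1: C_1 → C_0 sends each edge [p,q] (with p < q) to q − p. For instance
  ∂PQ = Q − P.
The resulting 7×18 matrix has rank 6, and its Smith normal form has invariant factors (1,1,1,1,1,1).

∂_2: C_2 → C_1 maps a triangle to the signed sum of its edges. For instance
  ∂PST = ST − PT + PS,
  ∂PQV = QV − PV + PQ.
The resulting 18×12 matrix has rank 12, and its Smith normal form has invariant factors (1,1,1,1,1,1,1,1,1,1,1,2).

Computing H_k = (kernel of ∂_k) / (image of ∂_{k+1}):

  H_0: rank C_0 − rank ∂_1 = 7 − 6 = 1, and the invariant factors of ∂_1 are all 1, so H_0 ≅ Z.
  H_1: rank ker ∂_1 − rank ∂_2 = (18 − 6) − 12 = 0, and ∂_2 has invariant factor 2 > 1, so H_1 ≅ Z/2.
  H_2: rank ker ∂_2 − rank ∂_3 = (12 − 12) − 0 = 0, and there is no ∂_3, so H_2 ≅ 0.

(K is a triangulation of the real projective plane RP^2.)

H_0 = Z,  H_1 = Z/2,  H_2 = 0.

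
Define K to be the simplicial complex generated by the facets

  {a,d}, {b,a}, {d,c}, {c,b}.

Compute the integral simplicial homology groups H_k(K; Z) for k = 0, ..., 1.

Order the vertices as a < b < c < d. Listing each simplex with vertices in this order, K has dimension 1 with simplices:

  0-simplices (4): a, b, c, d
  1-simplices (4): ab, ad, bc, cd

Hence C_0 ≅ Z^4, C_1 ≅ Z^4.

The boundary map ∂_1: C_1 → C_0 sends each edge [p,q] (with p < q) to q − p.
The 4×4 boundary matrix has rank 3 and Smith normal form diag(1,1,1).

Now H_k = ker ∂_k / im ∂_{k+1}, so:

  H_0: rank C_0 − rank ∂_1 = 4 − 3 = 1, and the invariant factors of ∂_1 are all 1, so H_0 ≅ Z.
  H_1: rank ker ∂_1 − rank ∂_2 = (4 − 3) − 0 = 1, and there is no ∂_2, so H_1 ≅ Z.

As a check, the Euler characteristic is 4 − 4 = 0, which agrees with 1 − 1 = 0.
(K is a triangulation of the circle S^1.)

H_0 ≅ Z,  H_1 ≅ Z.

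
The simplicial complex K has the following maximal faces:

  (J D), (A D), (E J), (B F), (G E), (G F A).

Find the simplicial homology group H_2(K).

H_2 ≅ 0.

We work with the vertex ordering A < B < D < E < F < G < J. The simplices of K, each written with vertices in increasing order, are:

  0-simplices (7): A, B, D, E, F, G, J
  1-simplices (8): AD, AF, AG, BF, DJ, EG, EJ, FG
  2-simplices (1): AFG

Hence C_0 ≅ Z^7, C_1 ≅ Z^8, C_2 ≅ Z^1.

∂_1: C_1 → C_0 sends each edge [p,q] (with p < q) to q − p.
The resulting 7×8 matrix has rank 6, and its Smith normal form has invariant factors (1,1,1,1,1,1).

Boundary ∂_2: C_2 → C_1 maps a triangle to the signed sum of its edges. For instance
  ∂AFG = FG − AG + AF.
This gives a 8×1 integer matrix of rank 1; reducing to Smith normal form yields diagonal entries (1).

Computing H_k = (kernel of ∂_k) / (image of ∂_{k+1}):

  H_2: rank ker ∂_2 − rank ∂_3 = (1 − 1) − 0 = 0, and there is no ∂_3, so H_2 ≅ 0.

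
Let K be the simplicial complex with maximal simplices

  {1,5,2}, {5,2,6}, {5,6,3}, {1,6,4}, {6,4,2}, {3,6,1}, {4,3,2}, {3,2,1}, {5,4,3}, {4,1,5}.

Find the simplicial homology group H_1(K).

H_1 = Z/2Z.

Order the vertices as 1 < 2 < 3 < 4 < 5 < 6. Listing each simplex with vertices in this order, K has dimension 2 with simplices:

  0-simplices (6): [1], [2], [3], [4], [5], [6]
  1-simplices (15): [1,2], [1,3], [1,4], [1,5], [1,6], [2,3], [2,4], [2,5], [2,6], [3,4], [3,5], [3,6], [4,5], [4,6], [5,6]
  2-simplices (10): [1,2,3], [1,2,5], [1,3,6], [1,4,5], [1,4,6], [2,3,4], [2,4,6], [2,5,6], [3,4,5], [3,5,6]

so the chain groups are C_0 ≅ Z^6, C_1 ≅ Z^15, C_2 ≅ Z^10.

Boundary ∂_1: C_1 → C_0 is given by ∂[p,q] = [q] − [p].
This gives a 6×15 integer matrix of rank 5; reducing to Smith normal form yields diagonal entries (1,1,1,1,1).

Boundary ∂_2: C_2 → C_1 maps a triangle to the signed sum of its edges. For instance
  ∂[2,4,6] = [4,6] − [2,6] + [2,4],
  ∂[3,4,5] = [4,5] − [3,5] + [3,4].
As a 15×10 matrix over Z this has rank 10, with invariant factors (1,1,1,1,1,1,1,1,1,2).

From H_k ≅ ker(∂_k) / im(∂_{k+1}) we obtain:

  H_1: rank ker ∂_1 − rank ∂_2 = (15 − 5) − 10 = 0, and ∂_2 has invariant factor 2 > 1, so H_1 ≅ Z/2Z.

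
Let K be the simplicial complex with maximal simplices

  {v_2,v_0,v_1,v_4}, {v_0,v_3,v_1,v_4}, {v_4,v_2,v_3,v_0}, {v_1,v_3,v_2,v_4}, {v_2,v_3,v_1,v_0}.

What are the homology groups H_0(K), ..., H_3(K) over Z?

H_0 ≅ Z,  H_1 = 0,  H_2 = 0,  H_3 ≅ Z.

We work with the vertex ordering v_0 < v_1 < v_2 < v_3 < v_4. The simplices of K, each written with vertices in increasing order, are:

  0-simplices (5): [v_0], [v_1], [v_2], [v_3], [v_4]
  1-simplices (10): [v_0,v_1], [v_0,v_2], [v_0,v_3], [v_0,v_4], [v_1,v_2], [v_1,v_3], [v_1,v_4], [v_2,v_3], [v_2,v_4], [v_3,v_4]
  2-simplices (10): [v_0,v_1,v_2], [v_0,v_1,v_3], [v_0,v_1,v_4], [v_0,v_2,v_3], [v_0,v_2,v_4], [v_0,v_3,v_4], [v_1,v_2,v_3], [v_1,v_2,v_4], [v_1,v_3,v_4], [v_2,v_3,v_4]
  3-simplices (5): [v_0,v_1,v_2,v_3], [v_0,v_1,v_2,v_4], [v_0,v_1,v_3,v_4], [v_0,v_2,v_3,v_4], [v_1,v_2,v_3,v_4]

Hence C_0 ≅ Z^5, C_1 ≅ Z^10, C_2 ≅ Z^10, C_3 ≅ Z^5.

∂_1: C_1 → C_0 is given by ∂[p,q] = [q] − [p]. For instance
  ∂[v_3,v_4] = [v_4] − [v_3].
As a 5×10 matrix over Z this has rank 4, with invariant factors (1,1,1,1).

The boundary map ∂_2: C_2 → C_1 maps a triangle to the signed sum of its edges. For instance
  ∂[v_1,v_2,v_3] = [v_2,v_3] − [v_1,v_3] + [v_1,v_2],
  ∂[v_1,v_3,v_4] = [v_3,v_4] − [v_1,v_4] + [v_1,v_3].
The resulting 10×10 matrix has rank 6, and its Smith normal form has invariant factors (1,1,1,1,1,1).

The boundary map ∂_3: C_3 → C_2 sends each 3-simplex σ to the alternating sum Σ_i (−1)^i (σ with its i-th vertex removed). For instance
  ∂[v_1,v_2,v_3,v_4] = [v_2,v_3,v_4] − [v_1,v_3,v_4] + [v_1,v_2,v_4] − [v_1,v_2,v_3],
  ∂[v_0,v_1,v_2,v_3] = [v_1,v_2,v_3] − [v_0,v_2,v_3] + [v_0,v_1,v_3] − [v_0,v_1,v_2].
This gives a 10×5 integer matrix of rank 4; reducing to Smith normal form yields diagonal entries (1,1,1,1).

Now H_k = ker ∂_k / im ∂_{k+1}, so:

  H_0: rank C_0 − rank ∂_1 = 5 − 4 = 1, and the invariant factors of ∂_1 are all 1, so H_0 ≅ Z.
  H_1: rank ker ∂_1 − rank ∂_2 = (10 − 4) − 6 = 0, and the invariant factors of ∂_2 are all 1, so H_1 ≅ 0.
  H_2: rank ker ∂_2 − rank ∂_3 = (10 − 6) − 4 = 0, and the invariant factors of ∂_3 are all 1, so H_2 ≅ 0.
  H_3: rank ker ∂_3 − rank ∂_4 = (5 − 4) − 0 = 1, and there is no ∂_4, so H_3 ≅ Z.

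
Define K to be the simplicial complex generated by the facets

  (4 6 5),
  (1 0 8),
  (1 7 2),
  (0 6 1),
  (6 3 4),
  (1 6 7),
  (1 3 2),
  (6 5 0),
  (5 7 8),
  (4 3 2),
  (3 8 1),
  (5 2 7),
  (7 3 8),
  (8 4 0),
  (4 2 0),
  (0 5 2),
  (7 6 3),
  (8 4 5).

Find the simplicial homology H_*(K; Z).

Fix the vertex order 0 < 1 < 2 < 3 < 4 < 5 < 6 < 7 < 8 and write every simplex with vertices in increasing order. Then dim K = 2 and the simplices of K are:

  0-simplices (9): [0], [1], [2], [3], [4], [5], [6], [7], [8]
  1-simplices (27): (27 of them)
  2-simplices (18): [0,1,6], [0,1,8], [0,2,4], [0,2,5], [0,4,8], [0,5,6], [1,2,3], [1,2,7], [1,3,8], [1,6,7], [2,3,4], [2,5,7], [3,4,6], [3,6,7], [3,7,8], [4,5,6], [4,5,8], [5,7,8]

so the chain groups are C_0 ≅ Z^9, C_1 ≅ Z^27, C_2 ≅ Z^18.

The boundary map ∂_1: C_1 → C_0 is given by ∂[p,q] = [q] − [p]. For instance
  ∂[0,5] = [5] − [0].
As a 9×27 matrix over Z this has rank 8, with invariant factors (1,1,1,1,1,1,1,1).

Boundary ∂_2: C_2 → C_1 maps a triangle to the signed sum of its edges. For instance
  ∂[2,3,4] = [3,4] − [2,4] + [2,3],
  ∂[0,1,6] = [1,6] − [0,6] + [0,1].
As a 27×18 matrix over Z this has rank 18, with invariant factors (1,1,1,1,1,1,1,1,1,1,1,1,1,1,1,1,1,2).

Reading off H_k = ker ∂_k / im ∂_{k+1}:

  H_0: rank C_0 − rank ∂_1 = 9 − 8 = 1, and the invariant factors of ∂_1 are all 1, so H_0 ≅ Z.
  H_1: rank ker ∂_1 − rank ∂_2 = (27 − 8) − 18 = 1, and ∂_2 has invariant factor 2 > 1, so H_1 ≅ Z ⊕ Z_2.
  H_2: rank ker ∂_2 − rank ∂_3 = (18 − 18) − 0 = 0, and there is no ∂_3, so H_2 ≅ 0.

As a check, the Euler characteristic is 9 − 27 + 18 = 0, which agrees with 1 − 1 + 0 = 0.
(K is a triangulation of the Klein bottle.)

H_0 ≅ Z,  H_1 ≅ Z ⊕ Z_2,  H_2 = 0.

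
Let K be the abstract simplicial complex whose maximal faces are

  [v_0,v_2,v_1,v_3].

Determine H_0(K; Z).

H_0 = Z.

We work with the vertex ordering v_0 < v_1 < v_2 < v_3. The simplices of K, each written with vertices in increasing order, are:

  0-simplices (4): [v_0], [v_1], [v_2], [v_3]
  1-simplices (6): [v_0,v_1], [v_0,v_2], [v_0,v_3], [v_1,v_2], [v_1,v_3], [v_2,v_3]
  2-simplices (4): [v_0,v_1,v_2], [v_0,v_1,v_3], [v_0,v_2,v_3], [v_1,v_2,v_3]
  3-simplices (1): [v_0,v_1,v_2,v_3]

giving chain groups C_0 ≅ Z^4, C_1 ≅ Z^6, C_2 ≅ Z^4, C_3 ≅ Z^1.

The boundary map ∂_1: C_1 → C_0 is given by ∂[p,q] = [q] − [p].
The 4×6 boundary matrix has rank 3 and Smith normal form diag(1,1,1).

The boundary map ∂_2: C_2 → C_1 acts by ∂[p,q,r] = [q,r] − [p,r] + [p,q]. For instance
  ∂[v_0,v_2,v_3] = [v_2,v_3] − [v_0,v_3] + [v_0,v_2],
  ∂[v_0,v_1,v_3] = [v_1,v_3] − [v_0,v_3] + [v_0,v_1].
The 6×4 boundary matrix has rank 3 and Smith normal form diag(1,1,1).

The boundary map ∂_3: C_3 → C_2 sends each 3-simplex σ to the alternating sum Σ_i (−1)^i (σ with its i-th vertex removed). For instance
  ∂[v_0,v_1,v_2,v_3] = [v_1,v_2,v_3] − [v_0,v_2,v_3] + [v_0,v_1,v_3] − [v_0,v_1,v_2].
As a 4×1 matrix over Z this has rank 1, with invariant factors (1).

Computing H_k = (kernel of ∂_k) / (image of ∂_{k+1}):

  H_0: rank C_0 − rank ∂_1 = 4 − 3 = 1, and the invariant factors of ∂_1 are all 1, so H_0 ≅ Z.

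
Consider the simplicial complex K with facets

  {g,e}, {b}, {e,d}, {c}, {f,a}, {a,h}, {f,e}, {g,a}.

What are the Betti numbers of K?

b_0 = 3, b_1 = 1.

Order the vertices as a < b < c < d < e < f < g < h. Listing each simplex with vertices in this order, K has dimension 1 with simplices:

  0-simplices (8): a, b, c, d, e, f, g, h
  1-simplices (6): af, ag, ah, de, ef, eg

giving chain groups C_0 ≅ Z^8, C_1 ≅ Z^6.

∂_1: C_1 → C_0 maps an edge to its endpoints' difference, ∂[p,q] = q − p.
The 8×6 boundary matrix has rank 5 and Smith normal form diag(1,1,1,1,1).

Computing H_k = (kernel of ∂_k) / (image of ∂_{k+1}):

  H_0: rank C_0 − rank ∂_1 = 8 − 5 = 3, and the invariant factors of ∂_1 are all 1, so H_0 ≅ Z^3.
  H_1: rank ker ∂_1 − rank ∂_2 = (6 − 5) − 0 = 1, and there is no ∂_2, so H_1 ≅ Z.

Hence the Betti numbers are b_0 = 3, b_1 = 1.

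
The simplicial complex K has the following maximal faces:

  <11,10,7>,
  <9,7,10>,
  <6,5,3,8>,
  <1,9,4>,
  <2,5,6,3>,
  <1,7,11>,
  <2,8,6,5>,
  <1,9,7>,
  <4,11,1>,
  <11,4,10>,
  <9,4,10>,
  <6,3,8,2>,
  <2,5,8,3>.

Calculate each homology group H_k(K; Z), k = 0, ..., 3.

H_0 ≅ Z^2,  H_1 = 0,  H_2 ≅ Z,  H_3 ≅ Z.

We work with the vertex ordering 1 < 2 < 3 < 4 < 5 < 6 < 7 < 8 < 9 < 10 < 11. The simplices of K, each written with vertices in increasing order, are:

  0-simplices (11): [1], [2], [3], [4], [5], [6], [7], [8], [9], [10], [11]
  1-simplices (22): [1,4], [1,7], [1,9], [1,11], [2,3], [2,5], [2,6], [2,8], [3,5], [3,6], [3,8], [4,9], [4,10], [4,11], [5,6], [5,8], [6,8], [7,9], [7,10], [7,11], [9,10], [10,11]
  2-simplices (18): (18 of them)
  3-simplices (5): [2,3,5,6], [2,3,5,8], [2,3,6,8], [2,5,6,8], [3,5,6,8]

giving chain groups C_0 ≅ Z^11, C_1 ≅ Z^22, C_2 ≅ Z^18, C_3 ≅ Z^5.

The boundary map ∂_1: C_1 → C_0 sends each edge [p,q] (with p < q) to q − p. For instance
  ∂[4,11] = [11] − [4].
This gives a 11×22 integer matrix of rank 9; reducing to Smith normal form yields diagonal entries (1,1,1,1,1,1,1,1,1).

Boundary ∂_2: C_2 → C_1 acts by ∂[p,q,r] = [q,r] − [p,r] + [p,q]. For instance
  ∂[4,9,10] = [9,10] − [4,10] + [4,9],
  ∂[4,10,11] = [10,11] − [4,11] + [4,10].
The resulting 22×18 matrix has rank 13, and its Smith normal form has invariant factors (1,1,1,1,1,1,1,1,1,1,1,1,1).

∂_3: C_3 → C_2 sends each 3-simplex σ to the alternating sum Σ_i (−1)^i (σ with its i-th vertex removed). For instance
  ∂[2,3,5,8] = [3,5,8] − [2,5,8] + [2,3,8] − [2,3,5],
  ∂[3,5,6,8] = [5,6,8] − [3,6,8] + [3,5,8] − [3,5,6].
As a 18×5 matrix over Z this has rank 4, with invariant factors (1,1,1,1).

Computing H_k = (kernel of ∂_k) / (image of ∂_{k+1}):

  H_0: rank C_0 − rank ∂_1 = 11 − 9 = 2, and the invariant factors of ∂_1 are all 1, so H_0 ≅ Z^2.
  H_1: rank ker ∂_1 − rank ∂_2 = (22 − 9) − 13 = 0, and the invariant factors of ∂_2 are all 1, so H_1 ≅ 0.
  H_2: rank ker ∂_2 − rank ∂_3 = (18 − 13) − 4 = 1, and the invariant factors of ∂_3 are all 1, so H_2 ≅ Z.
  H_3: rank ker ∂_3 − rank ∂_4 = (5 − 4) − 0 = 1, and there is no ∂_4, so H_3 ≅ Z.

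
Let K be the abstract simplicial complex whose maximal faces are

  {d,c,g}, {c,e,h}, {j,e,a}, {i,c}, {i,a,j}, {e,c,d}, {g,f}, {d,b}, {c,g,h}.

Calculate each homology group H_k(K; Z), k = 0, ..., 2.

H_0 = Z,  H_1 = Z,  H_2 = 0.

We work with the vertex ordering a < b < c < d < e < f < g < h < i < j. The simplices of K, each written with vertices in increasing order, are:

  0-simplices (10): a, b, c, d, e, f, g, h, i, j
  1-simplices (16): ae, ai, aj, bd, cd, ce, cg, ch, ci, de, dg, eh, ej, fg, gh, ij
  2-simplices (6): aej, aij, cde, cdg, ceh, cgh

giving chain groups C_0 ≅ Z^10, C_1 ≅ Z^16, C_2 ≅ Z^6.

Boundary ∂_1: C_1 → C_0 maps an edge to its endpoints' difference, ∂[p,q] = q − p. For instance
  ∂ej = j − e.
The resulting 10×16 matrix has rank 9, and its Smith normal form has invariant factors (1,1,1,1,1,1,1,1,1).

Boundary ∂_2: C_2 → C_1 sends each 2-simplex [p,q,r] to [q,r] − [p,r] + [p,q]. For instance
  ∂cdg = dg − cg + cd,
  ∂cgh = gh − ch + cg.
The 16×6 boundary matrix has rank 6 and Smith normal form diag(1,1,1,1,1,1).

Now H_k = ker ∂_k / im ∂_{k+1}, so:

  H_0: rank C_0 − rank ∂_1 = 10 − 9 = 1, and the invariant factors of ∂_1 are all 1, so H_0 ≅ Z.
  H_1: rank ker ∂_1 − rank ∂_2 = (16 − 9) − 6 = 1, and the invariant factors of ∂_2 are all 1, so H_1 ≅ Z.
  H_2: rank ker ∂_2 − rank ∂_3 = (6 − 6) − 0 = 0, and there is no ∂_3, so H_2 ≅ 0.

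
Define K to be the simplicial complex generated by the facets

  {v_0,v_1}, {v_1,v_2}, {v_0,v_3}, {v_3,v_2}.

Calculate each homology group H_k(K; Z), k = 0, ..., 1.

Order the vertices as v_0 < v_1 < v_2 < v_3. Listing each simplex with vertices in this order, K has dimension 1 with simplices:

  0-simplices (4): [v_0], [v_1], [v_2], [v_3]
  1-simplices (4): [v_0,v_1], [v_0,v_3], [v_1,v_2], [v_2,v_3]

Hence C_0 ≅ Z^4, C_1 ≅ Z^4.

∂_1: C_1 → C_0 sends each edge [p,q] (with p < q) to q − p. For instance
  ∂[v_0,v_3] = [v_3] − [v_0].
The 4×4 boundary matrix has rank 3 and Smith normal form diag(1,1,1).

Reading off H_k = ker ∂_k / im ∂_{k+1}:

  H_0: rank C_0 − rank ∂_1 = 4 − 3 = 1, and the invariant factors of ∂_1 are all 1, so H_0 ≅ Z.
  H_1: rank ker ∂_1 − rank ∂_2 = (4 − 3) − 0 = 1, and there is no ∂_2, so H_1 ≅ Z.

(K is a triangulation of the circle S^1.)

H_0 ≅ Z,  H_1 ≅ Z.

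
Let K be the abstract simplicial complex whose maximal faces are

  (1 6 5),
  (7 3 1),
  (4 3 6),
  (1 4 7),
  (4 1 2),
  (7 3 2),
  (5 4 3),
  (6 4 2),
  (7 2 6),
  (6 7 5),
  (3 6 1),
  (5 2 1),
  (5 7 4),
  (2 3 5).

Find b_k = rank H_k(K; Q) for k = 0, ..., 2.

We work with the vertex ordering 1 < 2 < 3 < 4 < 5 < 6 < 7. The simplices of K, each written with vertices in increasing order, are:

  0-simplices (7): [1], [2], [3], [4], [5], [6], [7]
  1-simplices (21): [1,2], [1,3], [1,4], [1,5], [1,6], [1,7], [2,3], [2,4], [2,5], [2,6], [2,7], [3,4], [3,5], [3,6], [3,7], [4,5], [4,6], [4,7], [5,6], [5,7], [6,7]
  2-simplices (14): [1,2,4], [1,2,5], [1,3,6], [1,3,7], [1,4,7], [1,5,6], [2,3,5], [2,3,7], [2,4,6], [2,6,7], [3,4,5], [3,4,6], [4,5,7], [5,6,7]

giving chain groups C_0 ≅ Z^7, C_1 ≅ Z^21, C_2 ≅ Z^14.

∂_1: C_1 → C_0 is given by ∂[p,q] = [q] − [p]. For instance
  ∂[6,7] = [7] − [6].
As a 7×21 matrix over Z this has rank 6, with invariant factors (1,1,1,1,1,1).

Boundary ∂_2: C_2 → C_1 sends each 2-simplex [p,q,r] to [q,r] − [p,r] + [p,q]. For instance
  ∂[1,2,5] = [2,5] − [1,5] + [1,2],
  ∂[2,3,5] = [3,5] − [2,5] + [2,3].
The resulting 21×14 matrix has rank 13, and its Smith normal form has invariant factors (1,1,1,1,1,1,1,1,1,1,1,1,1).

Computing H_k = (kernel of ∂_k) / (image of ∂_{k+1}):

  H_0: rank C_0 − rank ∂_1 = 7 − 6 = 1, and the invariant factors of ∂_1 are all 1, so H_0 = Z.
  H_1: rank ker ∂_1 − rank ∂_2 = (21 − 6) − 13 = 2, and the invariant factors of ∂_2 are all 1, so H_1 = Z^2.
  H_2: rank ker ∂_2 − rank ∂_3 = (14 − 13) − 0 = 1, and there is no ∂_3, so H_2 = Z.

As a check, the Euler characteristic is 7 − 21 + 14 = 0, which agrees with 1 − 2 + 1 = 0.

Hence the Betti numbers are b_0 = 1, b_1 = 2, b_2 = 1.

b_0 = 1, b_1 = 2, b_2 = 1.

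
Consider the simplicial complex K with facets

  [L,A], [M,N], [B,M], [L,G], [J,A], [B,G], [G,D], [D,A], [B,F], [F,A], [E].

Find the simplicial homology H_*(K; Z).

We work with the vertex ordering A < B < D < E < F < G < J < L < M < N. The simplices of K, each written with vertices in increasing order, are:

  0-simplices (10): A, B, D, E, F, G, J, L, M, N
  1-simplices (10): AD, AF, AJ, AL, BF, BG, BM, DG, GL, MN

Hence C_0 ≅ Z^10, C_1 ≅ Z^10.

Boundary ∂_1: C_1 → C_0 is given by ∂[p,q] = [q] − [p]. For instance
  ∂AD = D − A.
The 10×10 boundary matrix has rank 8 and Smith normal form diag(1,1,1,1,1,1,1,1).

Now H_k = ker ∂_k / im ∂_{k+1}, so:

  H_0: rank C_0 − rank ∂_1 = 10 − 8 = 2, and the invariant factors of ∂_1 are all 1, so H_0 = Z^2.
  H_1: rank ker ∂_1 − rank ∂_2 = (10 − 8) − 0 = 2, and there is no ∂_2, so H_1 = Z^2.

As a check, the Euler characteristic is 10 − 10 = 0, which agrees with 2 − 2 = 0.

H_0 = Z^2,  H_1 = Z^2.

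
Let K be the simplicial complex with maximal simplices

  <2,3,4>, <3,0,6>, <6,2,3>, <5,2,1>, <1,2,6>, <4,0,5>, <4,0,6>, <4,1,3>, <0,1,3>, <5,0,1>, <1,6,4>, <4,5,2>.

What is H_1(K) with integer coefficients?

H_1 = Z/2.

K has 7 vertices, 18 edges, 12 triangles.
rank ∂_1 = 6, rank ∂_2 = 12 ⇒ b_1 = 18 − 6 − 12 = 0; ∂_2 has invariant factor(s) [2] giving torsion. So H_1 = Z/2.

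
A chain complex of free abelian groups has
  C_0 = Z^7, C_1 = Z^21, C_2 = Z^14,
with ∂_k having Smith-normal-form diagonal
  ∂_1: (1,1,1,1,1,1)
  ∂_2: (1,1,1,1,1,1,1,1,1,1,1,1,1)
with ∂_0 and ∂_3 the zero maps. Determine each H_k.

H_0 ≅ Z,  H_1 ≅ Z^2,  H_2 ≅ Z.

H_0: b_0 = 7 − 0 − 6 = 1; torsion from ∂_1 factors > 1: none. So H_0 ≅ Z.
H_1: b_1 = 21 − 6 − 13 = 2; torsion from ∂_2 factors > 1: none. So H_1 ≅ Z^2.
H_2: b_2 = 14 − 13 − 0 = 1; torsion from ∂_3 factors > 1: none. So H_2 ≅ Z.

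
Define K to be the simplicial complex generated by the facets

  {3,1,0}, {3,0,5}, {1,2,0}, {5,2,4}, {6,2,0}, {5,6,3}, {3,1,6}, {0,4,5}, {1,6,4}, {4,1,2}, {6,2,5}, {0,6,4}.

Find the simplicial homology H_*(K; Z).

H_0 = Z,  H_1 = Z/2,  H_2 = 0.

We work with the vertex ordering 0 < 1 < 2 < 3 < 4 < 5 < 6. The simplices of K, each written with vertices in increasing order, are:

  0-simplices (7): [0], [1], [2], [3], [4], [5], [6]
  1-simplices (18): [0,1], [0,2], [0,3], [0,4], [0,5], [0,6], [1,2], [1,3], [1,4], [1,6], [2,4], [2,5], [2,6], [3,5], [3,6], [4,5], [4,6], [5,6]
  2-simplices (12): [0,1,2], [0,1,3], [0,2,6], [0,3,5], [0,4,5], [0,4,6], [1,2,4], [1,3,6], [1,4,6], [2,4,5], [2,5,6], [3,5,6]

so the chain groups are C_0 ≅ Z^7, C_1 ≅ Z^18, C_2 ≅ Z^12.

The boundary map ∂_1: C_1 → C_0 sends each edge [p,q] (with p < q) to q − p. For instance
  ∂[3,5] = [5] − [3].
The 7×18 boundary matrix has rank 6 and Smith normal form diag(1,1,1,1,1,1).

The boundary map ∂_2: C_2 → C_1 maps a triangle to the signed sum of its edges. For instance
  ∂[1,4,6] = [4,6] − [1,6] + [1,4],
  ∂[0,1,3] = [1,3] − [0,3] + [0,1].
The 18×12 boundary matrix has rank 12 and Smith normal form diag(1,1,1,1,1,1,1,1,1,1,1,2).

From H_k ≅ ker(∂_k) / im(∂_{k+1}) we obtain:

  H_0: rank C_0 − rank ∂_1 = 7 − 6 = 1, and the invariant factors of ∂_1 are all 1, so H_0 ≅ Z.
  H_1: rank ker ∂_1 − rank ∂_2 = (18 − 6) − 12 = 0, and ∂_2 has invariant factor 2 > 1, so H_1 ≅ Z/2.
  H_2: rank ker ∂_2 − rank ∂_3 = (12 − 12) − 0 = 0, and there is no ∂_3, so H_2 ≅ 0.

As a check, the Euler characteristic is 7 − 18 + 12 = 1, which agrees with 1 − 0 + 0 = 1.
(K is a triangulation of the real projective plane RP^2.)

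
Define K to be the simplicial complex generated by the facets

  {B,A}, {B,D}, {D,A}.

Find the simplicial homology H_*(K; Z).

Order the vertices as A < B < D. Listing each simplex with vertices in this order, K has dimension 1 with simplices:

  0-simplices (3): A, B, D
  1-simplices (3): AB, AD, BD

giving chain groups C_0 ≅ Z^3, C_1 ≅ Z^3.

∂_1: C_1 → C_0 maps an edge to its endpoints' difference, ∂[p,q] = q − p. For instance
  ∂AD = D − A.
As a 3×3 matrix over Z this has rank 2, with invariant factors (1,1).

Now H_k = ker ∂_k / im ∂_{k+1}, so:

  H_0: rank C_0 − rank ∂_1 = 3 − 2 = 1, and the invariant factors of ∂_1 are all 1, so H_0 ≅ Z.
  H_1: rank ker ∂_1 − rank ∂_2 = (3 − 2) − 0 = 1, and there is no ∂_2, so H_1 ≅ Z.

(K is a triangulation of the circle S^1.)

H_0 = Z,  H_1 = Z.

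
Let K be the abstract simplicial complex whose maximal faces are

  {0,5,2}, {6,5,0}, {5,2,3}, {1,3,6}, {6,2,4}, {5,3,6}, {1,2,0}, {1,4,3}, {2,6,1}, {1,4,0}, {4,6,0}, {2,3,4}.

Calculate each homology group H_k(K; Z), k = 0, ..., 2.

Order the vertices as 0 < 1 < 2 < 3 < 4 < 5 < 6. Listing each simplex with vertices in this order, K has dimension 2 with simplices:

  0-simplices (7): [0], [1], [2], [3], [4], [5], [6]
  1-simplices (18): [0,1], [0,2], [0,4], [0,5], [0,6], [1,2], [1,3], [1,4], [1,6], [2,3], [2,4], [2,5], [2,6], [3,4], [3,5], [3,6], [4,6], [5,6]
  2-simplices (12): [0,1,2], [0,1,4], [0,2,5], [0,4,6], [0,5,6], [1,2,6], [1,3,4], [1,3,6], [2,3,4], [2,3,5], [2,4,6], [3,5,6]

giving chain groups C_0 ≅ Z^7, C_1 ≅ Z^18, C_2 ≅ Z^12.

The boundary map ∂_1: C_1 → C_0 maps an edge to its endpoints' difference, ∂[p,q] = q − p. For instance
  ∂[2,3] = [3] − [2].
As a 7×18 matrix over Z this has rank 6, with invariant factors (1,1,1,1,1,1).

Boundary ∂_2: C_2 → C_1 maps a triangle to the signed sum of its edges. For instance
  ∂[0,1,2] = [1,2] − [0,2] + [0,1],
  ∂[2,3,4] = [3,4] − [2,4] + [2,3].
The 18×12 boundary matrix has rank 12 and Smith normal form diag(1,1,1,1,1,1,1,1,1,1,1,2).

Computing H_k = (kernel of ∂_k) / (image of ∂_{k+1}):

  H_0: rank C_0 − rank ∂_1 = 7 − 6 = 1, and the invariant factors of ∂_1 are all 1, so H_0 = Z.
  H_1: rank ker ∂_1 − rank ∂_2 = (18 − 6) − 12 = 0, and ∂_2 has invariant factor 2 > 1, so H_1 = Z/2Z.
  H_2: rank ker ∂_2 − rank ∂_3 = (12 − 12) − 0 = 0, and there is no ∂_3, so H_2 = 0.

(K is a triangulation of the real projective plane RP^2.)

H_0 = Z,  H_1 = Z/2Z,  H_2 = 0.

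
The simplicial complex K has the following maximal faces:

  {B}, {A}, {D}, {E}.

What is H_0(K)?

Order the vertices as A < B < D < E. Listing each simplex with vertices in this order, K has dimension 0 with simplices:

  0-simplices (4): A, B, D, E

Hence C_0 ≅ Z^4.

Reading off H_k = ker ∂_k / im ∂_{k+1}:

  H_0: rank C_0 − rank ∂_1 = 4 − 0 = 4, and there is no ∂_1, so H_0 = Z^4.

(K is a triangulation of a set of 4 points.)

H_0 ≅ Z^4.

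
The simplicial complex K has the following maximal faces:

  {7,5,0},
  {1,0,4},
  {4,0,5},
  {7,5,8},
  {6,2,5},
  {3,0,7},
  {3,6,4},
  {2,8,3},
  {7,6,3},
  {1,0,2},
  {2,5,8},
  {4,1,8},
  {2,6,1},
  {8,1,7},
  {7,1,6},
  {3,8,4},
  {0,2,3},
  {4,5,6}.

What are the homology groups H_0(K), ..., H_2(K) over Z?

H_0 = Z,  H_1 = Z^2,  H_2 = Z.

K has 9 vertices, 27 edges, 18 triangles.
rank ∂_0 = 0, rank ∂_1 = 8 ⇒ b_0 = 9 − 0 − 8 = 1; all invariant factors of ∂_1 are 1 so no torsion. So H_0 = Z.
rank ∂_1 = 8, rank ∂_2 = 17 ⇒ b_1 = 27 − 8 − 17 = 2; all invariant factors of ∂_2 are 1 so no torsion. So H_1 = Z^2.
rank ∂_2 = 17, rank ∂_3 = 0 ⇒ b_2 = 18 − 17 − 0 = 1. So H_2 = Z.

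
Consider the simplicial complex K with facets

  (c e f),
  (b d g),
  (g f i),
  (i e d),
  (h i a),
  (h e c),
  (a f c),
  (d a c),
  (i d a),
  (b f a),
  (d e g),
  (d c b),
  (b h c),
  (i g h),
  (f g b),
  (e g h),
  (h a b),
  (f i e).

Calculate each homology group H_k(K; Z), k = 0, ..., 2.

K has 9 vertices, 27 edges, 18 triangles.
rank ∂_0 = 0, rank ∂_1 = 8 ⇒ b_0 = 9 − 0 − 8 = 1; all invariant factors of ∂_1 are 1 so no torsion. So H_0 = Z.
rank ∂_1 = 8, rank ∂_2 = 18 ⇒ b_1 = 27 − 8 − 18 = 1; ∂_2 has invariant factor(s) [2] giving torsion. So H_1 = Z ⊕ Z/2.
rank ∂_2 = 18, rank ∂_3 = 0 ⇒ b_2 = 18 − 18 − 0 = 0. So H_2 = 0.

H_0 = Z,  H_1 = Z ⊕ Z/2,  H_2 = 0.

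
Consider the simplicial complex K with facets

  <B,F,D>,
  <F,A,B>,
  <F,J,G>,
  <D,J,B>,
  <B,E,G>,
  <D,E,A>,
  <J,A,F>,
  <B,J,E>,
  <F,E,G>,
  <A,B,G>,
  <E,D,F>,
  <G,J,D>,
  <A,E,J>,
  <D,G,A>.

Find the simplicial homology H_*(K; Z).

Fix the vertex order A < B < D < E < F < G < J and write every simplex with vertices in increasing order. Then dim K = 2 and the simplices of K are:

  0-simplices (7): A, B, D, E, F, G, J
  1-simplices (21): AB, AD, AE, AF, AG, AJ, BD, BE, BF, BG, BJ, DE, DF, DG, DJ, EF, EG, EJ, FG, FJ, GJ
  2-simplices (14): ABF, ABG, ADE, ADG, AEJ, AFJ, BDF, BDJ, BEG, BEJ, DEF, DGJ, EFG, FGJ

Hence C_0 ≅ Z^7, C_1 ≅ Z^21, C_2 ≅ Z^14.

Boundary ∂_1: C_1 → C_0 sends each edge [p,q] (with p < q) to q − p.
As a 7×21 matrix over Z this has rank 6, with invariant factors (1,1,1,1,1,1).

Boundary ∂_2: C_2 → C_1 acts by ∂[p,q,r] = [q,r] − [p,r] + [p,q]. For instance
  ∂AFJ = FJ − AJ + AF,
  ∂BDJ = DJ − BJ + BD.
This gives a 21×14 integer matrix of rank 13; reducing to Smith normal form yields diagonal entries (1,1,1,1,1,1,1,1,1,1,1,1,1).

Computing H_k = (kernel of ∂_k) / (image of ∂_{k+1}):

  H_0: rank C_0 − rank ∂_1 = 7 − 6 = 1, and the invariant factors of ∂_1 are all 1, so H_0 ≅ Z.
  H_1: rank ker ∂_1 − rank ∂_2 = (21 − 6) − 13 = 2, and the invariant factors of ∂_2 are all 1, so H_1 ≅ Z^2.
  H_2: rank ker ∂_2 − rank ∂_3 = (14 − 13) − 0 = 1, and there is no ∂_3, so H_2 ≅ Z.

H_0 = Z,  H_1 = Z^2,  H_2 = Z.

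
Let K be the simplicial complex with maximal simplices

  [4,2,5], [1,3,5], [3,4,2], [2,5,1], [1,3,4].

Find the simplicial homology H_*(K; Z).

K has 5 vertices, 10 edges, 5 triangles.
rank ∂_0 = 0, rank ∂_1 = 4 ⇒ b_0 = 5 − 0 − 4 = 1; all invariant factors of ∂_1 are 1 so no torsion. So H_0 ≅ Z.
rank ∂_1 = 4, rank ∂_2 = 5 ⇒ b_1 = 10 − 4 − 5 = 1; all invariant factors of ∂_2 are 1 so no torsion. So H_1 ≅ Z.
rank ∂_2 = 5, rank ∂_3 = 0 ⇒ b_2 = 5 − 5 − 0 = 0. So H_2 ≅ 0.

H_0 ≅ Z,  H_1 ≅ Z,  H_2 = 0.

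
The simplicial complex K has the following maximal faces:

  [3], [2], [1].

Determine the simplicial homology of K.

Take the total order 1 < 2 < 3 on the vertex set. Then K (dimension 0) consists of the simplices:

  0-simplices (3): [1], [2], [3]

giving chain groups C_0 ≅ Z^3.

Computing H_k = (kernel of ∂_k) / (image of ∂_{k+1}):

  H_0: rank C_0 − rank ∂_1 = 3 − 0 = 3, and there is no ∂_1, so H_0 ≅ Z^3.

H_0 = Z^3.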